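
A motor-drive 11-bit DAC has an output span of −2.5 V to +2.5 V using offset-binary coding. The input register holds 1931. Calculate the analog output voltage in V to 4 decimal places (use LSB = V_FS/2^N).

LSB = 5 V / 2^11 = 2.441 mV.
V_out = (−2.5) + 1931 × 0.00244141 V = 2.21436 V.

2.2144 V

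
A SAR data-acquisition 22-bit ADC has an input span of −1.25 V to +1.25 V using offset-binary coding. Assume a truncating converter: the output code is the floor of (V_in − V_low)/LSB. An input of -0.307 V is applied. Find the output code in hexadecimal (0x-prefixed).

code 0x18240B (decimal 1582091)

Full-scale span = 2.5 V; LSB = 2.5/2^22 = 0.60 µV.
Input sits at 1582091.469 steps above V_low.
Floor → code 1582091.
In hexadecimal (0x-prefixed): 0x18240B.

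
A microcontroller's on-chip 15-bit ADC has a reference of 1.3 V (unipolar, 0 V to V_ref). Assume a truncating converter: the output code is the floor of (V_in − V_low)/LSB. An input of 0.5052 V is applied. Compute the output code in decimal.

With 32768 levels over 1.3 V, one step is 39.67 µV.
(V_in − V_low)/LSB = (0.5052 − 0) / 3.96729e-05 = 12734.149.
⌊·⌋(12734.149) = 12734.

code 12734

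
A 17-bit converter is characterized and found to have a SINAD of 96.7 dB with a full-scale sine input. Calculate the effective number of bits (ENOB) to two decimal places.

15.77 bits

ENOB = (SINAD − 1.76) / 6.02 = (96.7 − 1.76)/6.02 = 15.771.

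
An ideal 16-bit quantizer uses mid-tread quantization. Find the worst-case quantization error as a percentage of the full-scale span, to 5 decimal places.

Rounding → worst-case error = ½ LSB = V_FS/2^17, so 100/131072 = 0.000762939 % of full scale.

0.00076 %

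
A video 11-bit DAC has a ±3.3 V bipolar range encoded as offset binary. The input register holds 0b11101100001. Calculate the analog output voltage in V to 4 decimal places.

LSB = 6.6 V / 2^11 = 3.223 mV.
Code 0b11101100001 = 1889 decimal.
V_out = (−3.3) + 1889 × 0.00322266 V = 2.7876 V.

2.7876 V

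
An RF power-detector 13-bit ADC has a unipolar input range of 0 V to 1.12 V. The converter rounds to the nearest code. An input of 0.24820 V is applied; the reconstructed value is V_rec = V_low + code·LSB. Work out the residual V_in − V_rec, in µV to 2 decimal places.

55.47 µV

LSB = 1.12/2^13 = 136.72 µV.
(V_in − V_low)/LSB = (0.24820 − 0)/0.000136719 = 1815.4057 → code 1815 (round).
Reconstructed: 0.24814453 V.
Error = 0.24820 − 0.24814453 = 5.54688e-05 V = 55.47 µV.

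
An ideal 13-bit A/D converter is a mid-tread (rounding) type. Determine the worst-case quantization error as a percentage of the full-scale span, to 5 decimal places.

Rounding → worst-case error = ½ LSB = V_FS/2^14, so 100/16384 = 0.00610352 % of full scale.

0.00610 %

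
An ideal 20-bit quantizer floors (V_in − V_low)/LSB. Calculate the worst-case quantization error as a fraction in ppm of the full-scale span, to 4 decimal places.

0.9537 ppm

Truncating → worst-case error = 1 LSB = V_FS/2^20, so 1e+06/1048576 = 0.953674 ppm of full scale.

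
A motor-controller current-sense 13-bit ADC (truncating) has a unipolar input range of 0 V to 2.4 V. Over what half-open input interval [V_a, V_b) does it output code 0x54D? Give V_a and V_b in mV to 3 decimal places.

[397.559 mV, 397.852 mV)

LSB = 2.4/2^13 = 292.97 µV.
Code 0x54D = 1357 decimal.
V_a = V_low + 1357·LSB = 0.397559 V; V_b = V_low + 1358·LSB = 0.397852 V.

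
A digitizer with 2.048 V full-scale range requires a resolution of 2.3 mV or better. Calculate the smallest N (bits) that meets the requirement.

Number of steps required ≥ 2.048 V / 2.3 mV = 890.43.
Need 2^N ≥ 890.43; 2^9 = 512, 2^10 = 1024.
Minimum N = 10.

10 bits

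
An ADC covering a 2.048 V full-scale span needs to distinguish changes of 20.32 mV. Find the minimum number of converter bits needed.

7 bits

Number of steps required ≥ 2.048 V / 20.32 mV = 100.79.
Need 2^N ≥ 100.79; 2^6 = 64, 2^7 = 128.
Minimum N = 7.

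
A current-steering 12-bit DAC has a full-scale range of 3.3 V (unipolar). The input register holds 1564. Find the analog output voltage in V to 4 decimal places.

1.2601 V

LSB = 3.3 V / 2^12 = 0.806 mV.
V_out = 0 + 1564 × 0.000805664 V = 1.26006 V.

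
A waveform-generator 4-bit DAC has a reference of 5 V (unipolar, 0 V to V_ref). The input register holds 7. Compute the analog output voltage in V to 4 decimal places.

2.1875 V

LSB = 5 V / 2^4 = 312.500 mV.
V_out = 0 + 7 × 0.3125 V = 2.1875 V.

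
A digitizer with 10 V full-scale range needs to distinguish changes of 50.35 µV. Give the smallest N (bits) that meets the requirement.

18 bits

Number of steps required ≥ 10 V / 50.35 µV = 198609.73.
Need 2^N ≥ 198609.73; 2^17 = 131072, 2^18 = 262144.
Minimum N = 18.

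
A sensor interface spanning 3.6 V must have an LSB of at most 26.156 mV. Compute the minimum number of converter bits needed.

8 bits

Number of steps required ≥ 3.6 V / 26.156 mV = 137.64.
Need 2^N ≥ 137.64; 2^7 = 128, 2^8 = 256.
Minimum N = 8.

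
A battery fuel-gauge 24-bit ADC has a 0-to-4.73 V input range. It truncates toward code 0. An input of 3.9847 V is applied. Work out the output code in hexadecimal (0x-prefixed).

code 0xD7A993 (decimal 14133651)

Full-scale span = 4.73 V; LSB = 4.73/2^24 = 0.28 µV.
(3.9847 − 0) / 2.8193e-07 = 14133651.711 LSBs.
So the output code is 14133651.
In hexadecimal (0x-prefixed): 0xD7A993.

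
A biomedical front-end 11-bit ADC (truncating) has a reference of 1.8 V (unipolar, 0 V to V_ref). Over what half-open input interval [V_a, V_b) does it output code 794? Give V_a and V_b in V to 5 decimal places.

[0.69785 V, 0.69873 V)

LSB = 1.8/2^11 = 0.879 mV.
V_a = V_low + 794·LSB = 0.697852 V; V_b = V_low + 795·LSB = 0.69873 V.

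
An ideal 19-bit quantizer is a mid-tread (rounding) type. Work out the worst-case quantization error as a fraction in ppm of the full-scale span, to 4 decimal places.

0.9537 ppm

Rounding → worst-case error = ½ LSB = V_FS/2^20, so 1e+06/1048576 = 0.953674 ppm of full scale.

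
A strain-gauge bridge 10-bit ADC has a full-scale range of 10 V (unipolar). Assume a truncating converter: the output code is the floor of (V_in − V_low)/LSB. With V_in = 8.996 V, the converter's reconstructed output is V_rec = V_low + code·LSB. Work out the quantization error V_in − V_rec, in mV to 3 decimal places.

Step size: 10 V ÷ 2^10 = 9.766 mV.
(V_in − V_low)/LSB = (8.996 − 0)/0.00976562 = 921.1904 → code 921 (floor).
Code 921 maps back to 0 + 921×0.00976562 V = 8.9941406 V.
Difference: 0.00185937 V → 1.859 mV.

1.859 mV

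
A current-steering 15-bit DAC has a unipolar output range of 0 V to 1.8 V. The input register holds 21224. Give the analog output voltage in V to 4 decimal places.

LSB = 1.8 V / 2^15 = 54.93 µV.
V_out = 0 + 21224 × 5.49316e-05 V = 1.16587 V.

1.1659 V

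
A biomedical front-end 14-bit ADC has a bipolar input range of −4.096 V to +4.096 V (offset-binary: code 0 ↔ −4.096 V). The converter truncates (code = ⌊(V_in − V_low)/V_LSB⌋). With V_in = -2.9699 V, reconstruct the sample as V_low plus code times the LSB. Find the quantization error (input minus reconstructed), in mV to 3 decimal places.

0.100 mV

LSB = 8.192/2^14 = 0.500 mV.
Scaled input = 2252.2000 LSBs, so code = 2252.
V_rec = (−4.096) + 2252·0.0005 = -2.97 V.
Error = -2.9699 − (−2.97) = 0.0001 V = 0.100 mV.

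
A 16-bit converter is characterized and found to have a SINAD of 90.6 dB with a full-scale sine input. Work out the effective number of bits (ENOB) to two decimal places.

ENOB = (SINAD − 1.76) / 6.02 = (90.6 − 1.76)/6.02 = 14.757.

14.76 bits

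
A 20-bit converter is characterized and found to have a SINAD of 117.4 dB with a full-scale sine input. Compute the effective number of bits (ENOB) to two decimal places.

19.21 bits

ENOB = (SINAD − 1.76) / 6.02 = (117.4 − 1.76)/6.02 = 19.209.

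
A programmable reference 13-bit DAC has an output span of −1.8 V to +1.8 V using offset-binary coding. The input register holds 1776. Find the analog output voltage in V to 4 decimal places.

-1.0195 V

LSB = 3.6 V / 2^13 = 439.45 µV.
V_out = (−1.8) + 1776 × 0.000439453 V = -1.01953 V.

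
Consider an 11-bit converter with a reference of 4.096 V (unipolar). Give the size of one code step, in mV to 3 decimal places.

2.000 mV

Full-scale span = 4.096 V.
LSB = 4.096 / 2^11 = 4.096 / 2048 = 0.002 V = 2.000 mV.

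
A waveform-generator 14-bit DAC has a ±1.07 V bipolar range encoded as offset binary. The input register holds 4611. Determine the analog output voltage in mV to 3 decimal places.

-467.733 mV

LSB = 2.14 V / 2^14 = 130.62 µV.
V_out = (−1.07) + 4611 × 0.000130615 V = -0.467733 V.
= -467.733 mV.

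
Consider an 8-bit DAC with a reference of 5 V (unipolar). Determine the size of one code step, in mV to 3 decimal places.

Full-scale span = 5 V.
LSB = 5 / 2^8 = 5 / 256 = 0.0195312 V = 19.531 mV.

19.531 mV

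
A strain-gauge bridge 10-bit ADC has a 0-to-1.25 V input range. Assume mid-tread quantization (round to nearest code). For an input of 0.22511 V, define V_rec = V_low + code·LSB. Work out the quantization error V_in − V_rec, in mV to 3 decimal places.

0.501 mV

Step size: 1.25 V ÷ 2^10 = 1.221 mV.
(0.22511 − 0)/0.0012207 = 184.4101; round gives code 184.
Reconstructed: 0.22460938 V.
Difference: 0.000500625 V → 0.501 mV.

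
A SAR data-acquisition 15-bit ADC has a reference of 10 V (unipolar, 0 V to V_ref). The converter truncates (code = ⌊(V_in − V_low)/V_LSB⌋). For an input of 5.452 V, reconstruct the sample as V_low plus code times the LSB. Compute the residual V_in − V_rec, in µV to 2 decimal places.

LSB = 10/2^15 = 305.18 µV.
(5.452 − 0)/0.000305176 = 17865.1136; ⌊·⌋ gives code 17865.
Code 17865 maps back to 0 + 17865×0.000305176 V = 5.4519653 V.
V_in − V_rec = 3.4668e-05 V = 34.67 µV.

34.67 µV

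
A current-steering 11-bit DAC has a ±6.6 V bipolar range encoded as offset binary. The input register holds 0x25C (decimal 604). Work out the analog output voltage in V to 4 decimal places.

-2.7070 V

LSB = 13.2 V / 2^11 = 6.445 mV.
Code 0x25C = 604 decimal.
V_out = (−6.6) + 604 × 0.00644531 V = -2.70703 V.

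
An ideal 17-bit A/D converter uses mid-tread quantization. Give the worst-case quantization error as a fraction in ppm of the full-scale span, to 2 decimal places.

Rounding → worst-case error = ½ LSB = V_FS/2^18, so 1e+06/262144 = 3.8147 ppm of full scale.

3.81 ppm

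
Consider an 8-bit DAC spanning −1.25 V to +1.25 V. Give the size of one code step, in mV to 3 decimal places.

9.766 mV

Full-scale span = 2.5 V.
LSB = 2.5 / 2^8 = 2.5 / 256 = 0.00976562 V = 9.766 mV.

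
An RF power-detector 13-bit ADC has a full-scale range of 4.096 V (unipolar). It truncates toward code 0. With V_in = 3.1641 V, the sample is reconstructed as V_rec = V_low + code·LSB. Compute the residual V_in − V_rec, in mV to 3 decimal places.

One LSB is 4.096 V / 8192 = 0.500 mV.
Scaled input = 6328.2000 LSBs, so code = 6328.
Reconstructed: 3.164 V.
V_in − V_rec = 0.0001 V = 0.100 mV.

0.100 mV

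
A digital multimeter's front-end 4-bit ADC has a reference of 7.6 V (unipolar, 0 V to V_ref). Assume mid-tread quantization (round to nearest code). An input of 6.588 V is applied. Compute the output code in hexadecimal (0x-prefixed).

LSB = 7.6 V / 16 = 475.000 mV.
Input sits at 13.869 steps above V_low.
Round → code 14.
In hexadecimal (0x-prefixed): 0xE.

code 0xE (decimal 14)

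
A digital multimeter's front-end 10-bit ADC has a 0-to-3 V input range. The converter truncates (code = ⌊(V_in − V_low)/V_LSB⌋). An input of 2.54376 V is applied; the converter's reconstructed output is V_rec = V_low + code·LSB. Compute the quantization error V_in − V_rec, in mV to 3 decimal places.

0.791 mV

One LSB is 3 V / 1024 = 2.930 mV.
(2.54376 − 0)/0.00292969 = 868.2701; ⌊·⌋ gives code 868.
Reconstructed: 2.5429688 V.
Difference: 0.00079125 V → 0.791 mV.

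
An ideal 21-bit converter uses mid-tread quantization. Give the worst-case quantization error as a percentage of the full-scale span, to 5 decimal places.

Rounding → worst-case error = ½ LSB = V_FS/2^22, so 100/4194304 = 2.38419e-05 % of full scale.

0.00002 %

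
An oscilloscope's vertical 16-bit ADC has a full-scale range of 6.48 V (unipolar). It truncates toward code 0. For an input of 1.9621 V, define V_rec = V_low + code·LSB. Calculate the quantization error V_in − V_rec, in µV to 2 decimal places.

84.62 µV

One LSB is 6.48 V / 65536 = 98.88 µV.
(V_in − V_low)/LSB = (1.9621 − 0)/9.8877e-05 = 19843.8558 → code 19843 (floor).
Reconstructed: 1.9620154 V.
Difference: 8.46191e-05 V → 84.62 µV.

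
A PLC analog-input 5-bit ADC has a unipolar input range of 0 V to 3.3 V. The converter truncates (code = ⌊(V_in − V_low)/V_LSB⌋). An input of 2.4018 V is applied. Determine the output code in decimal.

code 23

LSB = 3.3 V / 32 = 103.125 mV.
(2.4018 − 0) / 0.103125 = 23.290 LSBs.
⌊·⌋(23.290) = 23.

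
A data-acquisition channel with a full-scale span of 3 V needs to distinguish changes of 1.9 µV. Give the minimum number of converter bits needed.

21 bits

Number of steps required ≥ 3 V / 1.9 µV = 1578947.37.
Need 2^N ≥ 1578947.37; 2^20 = 1048576, 2^21 = 2097152.
Minimum N = 21.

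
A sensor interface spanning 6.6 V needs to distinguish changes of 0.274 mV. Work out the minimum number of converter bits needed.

15 bits

Number of steps required ≥ 6.6 V / 0.274 mV = 24087.59.
Need 2^N ≥ 24087.59; 2^14 = 16384, 2^15 = 32768.
Minimum N = 15.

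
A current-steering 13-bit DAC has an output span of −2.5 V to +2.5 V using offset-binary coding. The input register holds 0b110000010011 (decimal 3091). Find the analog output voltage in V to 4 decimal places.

-0.6134 V

LSB = 5 V / 2^13 = 0.610 mV.
Code 0b110000010011 = 3091 decimal.
V_out = (−2.5) + 3091 × 0.000610352 V = -0.613403 V.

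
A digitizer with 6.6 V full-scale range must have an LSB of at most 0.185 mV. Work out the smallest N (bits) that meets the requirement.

16 bits

Number of steps required ≥ 6.6 V / 0.185 mV = 35675.68.
Need 2^N ≥ 35675.68; 2^15 = 32768, 2^16 = 65536.
Minimum N = 16.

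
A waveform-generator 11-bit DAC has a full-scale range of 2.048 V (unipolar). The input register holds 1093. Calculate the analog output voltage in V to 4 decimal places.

LSB = 2.048 V / 2^11 = 1.000 mV.
V_out = 0 + 1093 × 0.001 V = 1.093 V.

1.0930 V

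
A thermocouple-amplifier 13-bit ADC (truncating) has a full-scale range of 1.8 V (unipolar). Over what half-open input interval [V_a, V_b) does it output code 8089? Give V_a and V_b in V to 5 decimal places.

LSB = 1.8/2^13 = 219.73 µV.
V_a = V_low + 8089·LSB = 1.77737 V; V_b = V_low + 8090·LSB = 1.77759 V.

[1.77737 V, 1.77759 V)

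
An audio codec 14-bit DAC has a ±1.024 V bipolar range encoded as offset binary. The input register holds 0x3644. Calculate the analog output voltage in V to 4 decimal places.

LSB = 2.048 V / 2^14 = 125.00 µV.
Code 0x3644 = 13892 decimal.
V_out = (−1.024) + 13892 × 0.000125 V = 0.7125 V.

0.7125 V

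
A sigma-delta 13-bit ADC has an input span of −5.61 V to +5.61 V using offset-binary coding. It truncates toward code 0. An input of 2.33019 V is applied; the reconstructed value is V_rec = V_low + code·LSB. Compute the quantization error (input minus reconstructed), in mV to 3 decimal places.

0.451 mV

One LSB is 11.22 V / 8192 = 1.370 mV.
Scaled input = 5797.3295 LSBs, so code = 5797.
Reconstructed: 2.3297388 V.
V_in − V_rec = 0.00045123 V = 0.451 mV.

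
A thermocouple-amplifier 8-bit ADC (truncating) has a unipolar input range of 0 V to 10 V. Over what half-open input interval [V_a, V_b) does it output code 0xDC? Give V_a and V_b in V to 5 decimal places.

LSB = 10/2^8 = 39.062 mV.
Code 0xDC = 220 decimal.
V_a = V_low + 220·LSB = 8.59375 V; V_b = V_low + 221·LSB = 8.63281 V.

[8.59375 V, 8.63281 V)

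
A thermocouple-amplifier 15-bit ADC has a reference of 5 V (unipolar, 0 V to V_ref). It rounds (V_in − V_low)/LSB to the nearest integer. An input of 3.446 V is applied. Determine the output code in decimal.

code 22584

LSB = 5 V / 32768 = 152.59 µV.
(V_in − V_low)/LSB = (3.446 − 0) / 0.000152588 = 22583.706.
So the output code is 22584.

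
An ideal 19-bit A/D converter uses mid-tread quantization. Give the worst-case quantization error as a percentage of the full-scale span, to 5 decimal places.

Rounding → worst-case error = ½ LSB = V_FS/2^20, so 100/1048576 = 9.53674e-05 % of full scale.

0.00010 %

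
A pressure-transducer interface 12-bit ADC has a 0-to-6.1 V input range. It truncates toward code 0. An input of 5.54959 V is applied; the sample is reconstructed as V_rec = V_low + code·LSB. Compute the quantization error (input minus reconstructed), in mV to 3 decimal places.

0.615 mV

LSB = 6.1/2^12 = 1.489 mV.
(V_in − V_low)/LSB = (5.54959 − 0)/0.00148926 = 3726.4132 → code 3726 (floor).
V_rec = 0 + 3726·0.00148926 = 5.5489746 V.
Difference: 0.000615391 V → 0.615 mV.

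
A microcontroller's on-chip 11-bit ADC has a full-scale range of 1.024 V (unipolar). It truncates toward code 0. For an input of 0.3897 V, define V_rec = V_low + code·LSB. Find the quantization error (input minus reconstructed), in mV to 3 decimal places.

0.200 mV

LSB = 1.024/2^11 = 0.500 mV.
Scaled input = 779.4000 LSBs, so code = 779.
Reconstructed: 0.3895 V.
V_in − V_rec = 0.0002 V = 0.200 mV.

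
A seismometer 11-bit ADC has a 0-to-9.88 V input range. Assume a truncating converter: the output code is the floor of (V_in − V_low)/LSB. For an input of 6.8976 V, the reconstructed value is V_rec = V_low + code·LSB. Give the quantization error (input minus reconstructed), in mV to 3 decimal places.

3.791 mV

Step size: 9.88 V ÷ 2^11 = 4.824 mV.
Scaled input = 1429.7859 LSBs, so code = 1429.
V_rec = 0 + 1429·0.00482422 = 6.8938086 V.
Difference: 0.00379141 V → 3.791 mV.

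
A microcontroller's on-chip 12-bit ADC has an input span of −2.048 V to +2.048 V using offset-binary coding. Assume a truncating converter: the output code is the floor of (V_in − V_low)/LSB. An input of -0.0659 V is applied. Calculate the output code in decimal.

Full-scale span = 4.096 V; LSB = 4.096/2^12 = 1.000 mV.
Input sits at 1982.100 steps above V_low.
Floor → code 1982.

code 1982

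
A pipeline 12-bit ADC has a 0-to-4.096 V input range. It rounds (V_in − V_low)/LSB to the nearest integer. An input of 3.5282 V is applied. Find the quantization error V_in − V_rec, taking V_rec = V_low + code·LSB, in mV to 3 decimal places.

0.200 mV

Step size: 4.096 V ÷ 2^12 = 1.000 mV.
(V_in − V_low)/LSB = (3.5282 − 0)/0.001 = 3528.2000 → code 3528 (round).
V_rec = 0 + 3528·0.001 = 3.528 V.
Difference: 0.0002 V → 0.200 mV.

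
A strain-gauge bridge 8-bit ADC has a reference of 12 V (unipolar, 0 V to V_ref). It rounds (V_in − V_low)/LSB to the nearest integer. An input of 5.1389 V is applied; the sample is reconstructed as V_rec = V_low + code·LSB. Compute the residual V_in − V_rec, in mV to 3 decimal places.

LSB = 12/2^8 = 46.875 mV.
(V_in − V_low)/LSB = (5.1389 − 0)/0.046875 = 109.6299 → code 110 (round).
Reconstructed: 5.15625 V.
V_in − V_rec = -0.01735 V = -17.350 mV.

-17.350 mV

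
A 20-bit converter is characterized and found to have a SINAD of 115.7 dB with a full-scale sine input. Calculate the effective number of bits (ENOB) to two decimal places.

ENOB = (SINAD − 1.76) / 6.02 = (115.7 − 1.76)/6.02 = 18.927.

18.93 bits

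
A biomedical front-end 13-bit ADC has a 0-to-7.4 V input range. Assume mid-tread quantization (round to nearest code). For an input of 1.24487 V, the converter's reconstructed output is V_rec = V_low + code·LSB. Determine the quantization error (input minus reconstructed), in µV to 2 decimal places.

LSB = 7.4/2^13 = 0.903 mV.
Scaled input = 1378.1047 LSBs, so code = 1378.
Code 1378 maps back to 0 + 1378×0.00090332 V = 1.2447754 V.
V_in − V_rec = 9.46094e-05 V = 94.61 µV.

94.61 µV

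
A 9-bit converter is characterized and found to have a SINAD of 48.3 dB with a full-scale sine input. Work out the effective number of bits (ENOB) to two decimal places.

7.73 bits

ENOB = (SINAD − 1.76) / 6.02 = (48.3 − 1.76)/6.02 = 7.731.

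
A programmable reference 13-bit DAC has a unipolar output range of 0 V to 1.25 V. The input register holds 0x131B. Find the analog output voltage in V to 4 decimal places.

LSB = 1.25 V / 2^13 = 152.59 µV.
Code 0x131B = 4891 decimal.
V_out = 0 + 4891 × 0.000152588 V = 0.746307 V.

0.7463 V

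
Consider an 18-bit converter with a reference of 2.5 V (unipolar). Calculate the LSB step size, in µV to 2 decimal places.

Full-scale span = 2.5 V.
LSB = 2.5 / 2^18 = 2.5 / 262144 = 9.53674e-06 V = 9.54 µV.

9.54 µV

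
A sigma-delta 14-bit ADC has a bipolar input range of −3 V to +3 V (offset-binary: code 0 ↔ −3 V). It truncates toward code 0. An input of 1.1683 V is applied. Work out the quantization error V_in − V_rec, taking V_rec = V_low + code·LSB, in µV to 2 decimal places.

87.11 µV

One LSB is 6 V / 16384 = 366.21 µV.
Scaled input = 11382.2379 LSBs, so code = 11382.
Code 11382 maps back to (−3) + 11382×0.000366211 V = 1.1682129 V.
Difference: 8.71094e-05 V → 87.11 µV.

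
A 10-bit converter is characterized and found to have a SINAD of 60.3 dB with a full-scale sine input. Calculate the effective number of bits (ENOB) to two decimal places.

9.72 bits

ENOB = (SINAD − 1.76) / 6.02 = (60.3 − 1.76)/6.02 = 9.724.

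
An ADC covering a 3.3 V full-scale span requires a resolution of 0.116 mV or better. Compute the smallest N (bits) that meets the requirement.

Number of steps required ≥ 3.3 V / 0.116 mV = 28448.28.
Need 2^N ≥ 28448.28; 2^14 = 16384, 2^15 = 32768.
Minimum N = 15.

15 bits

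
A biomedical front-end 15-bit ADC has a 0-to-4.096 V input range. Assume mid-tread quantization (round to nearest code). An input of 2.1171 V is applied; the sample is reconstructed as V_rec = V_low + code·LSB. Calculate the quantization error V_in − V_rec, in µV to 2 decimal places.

-25.00 µV

LSB = 4.096/2^15 = 125.00 µV.
(V_in − V_low)/LSB = (2.1171 − 0)/0.000125 = 16936.8000 → code 16937 (round).
V_rec = 0 + 16937·0.000125 = 2.117125 V.
Error = 2.1171 − 2.117125 = -2.5e-05 V = -25.00 µV.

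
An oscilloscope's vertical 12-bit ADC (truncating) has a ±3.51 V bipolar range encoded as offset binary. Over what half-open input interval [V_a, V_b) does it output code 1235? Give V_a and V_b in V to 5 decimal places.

LSB = 7.02/2^12 = 1.714 mV.
V_a = V_low + 1235·LSB = -1.39337 V; V_b = V_low + 1236·LSB = -1.39166 V.

[-1.39337 V, -1.39166 V)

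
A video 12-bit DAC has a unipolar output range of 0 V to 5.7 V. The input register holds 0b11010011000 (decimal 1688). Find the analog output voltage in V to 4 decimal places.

LSB = 5.7 V / 2^12 = 1.392 mV.
Code 0b11010011000 = 1688 decimal.
V_out = 0 + 1688 × 0.0013916 V = 2.34902 V.

2.3490 V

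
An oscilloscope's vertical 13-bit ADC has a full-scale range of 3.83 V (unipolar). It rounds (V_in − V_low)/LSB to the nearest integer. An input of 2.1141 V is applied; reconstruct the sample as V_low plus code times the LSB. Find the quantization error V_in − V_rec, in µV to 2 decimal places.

-67.48 µV

Step size: 3.83 V ÷ 2^13 = 467.53 µV.
(2.1141 − 0)/0.000467529 = 4521.8557; round gives code 4522.
V_rec = 0 + 4522·0.000467529 = 2.1141675 V.
V_in − V_rec = -6.74805e-05 V = -67.48 µV.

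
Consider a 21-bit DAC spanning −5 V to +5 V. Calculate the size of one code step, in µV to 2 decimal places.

Full-scale span = 10 V.
LSB = 10 / 2^21 = 10 / 2097152 = 4.76837e-06 V = 4.77 µV.

4.77 µV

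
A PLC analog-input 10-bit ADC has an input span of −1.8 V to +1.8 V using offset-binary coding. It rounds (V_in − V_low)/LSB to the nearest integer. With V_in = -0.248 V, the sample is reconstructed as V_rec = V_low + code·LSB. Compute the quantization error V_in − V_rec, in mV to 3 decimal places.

1.609 mV

One LSB is 3.6 V / 1024 = 3.516 mV.
Scaled input = 441.4578 LSBs, so code = 441.
Code 441 maps back to (−1.8) + 441×0.00351563 V = -0.24960937 V.
Difference: 0.00160937 V → 1.609 mV.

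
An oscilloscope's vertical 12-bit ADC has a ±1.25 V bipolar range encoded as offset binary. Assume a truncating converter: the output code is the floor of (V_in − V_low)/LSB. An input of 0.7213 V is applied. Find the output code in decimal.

code 3229

Full-scale span = 2.5 V; LSB = 2.5/2^12 = 0.610 mV.
(0.7213 − (−1.25)) / 0.000610352 = 3229.778 LSBs.
⌊·⌋(3229.778) = 3229.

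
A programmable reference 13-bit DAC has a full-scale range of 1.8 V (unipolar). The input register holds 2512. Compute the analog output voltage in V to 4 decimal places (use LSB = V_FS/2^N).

LSB = 1.8 V / 2^13 = 219.73 µV.
V_out = 0 + 2512 × 0.000219727 V = 0.551953 V.

0.5520 V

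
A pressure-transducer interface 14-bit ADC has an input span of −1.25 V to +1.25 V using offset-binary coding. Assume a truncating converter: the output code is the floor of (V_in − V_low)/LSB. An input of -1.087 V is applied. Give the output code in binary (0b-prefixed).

LSB = 2.5 V / 16384 = 152.59 µV.
Input sits at 1068.237 steps above V_low.
So the output code is 1068.
In binary (0b-prefixed): 0b10000101100.

code 0b10000101100 (decimal 1068)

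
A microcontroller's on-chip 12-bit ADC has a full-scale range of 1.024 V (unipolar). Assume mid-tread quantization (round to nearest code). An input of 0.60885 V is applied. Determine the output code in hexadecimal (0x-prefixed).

code 0x983 (decimal 2435)

Full-scale span = 1.024 V; LSB = 1.024/2^12 = 250.00 µV.
(0.60885 − 0) / 0.00025 = 2435.400 LSBs.
So the output code is 2435.
In hexadecimal (0x-prefixed): 0x983.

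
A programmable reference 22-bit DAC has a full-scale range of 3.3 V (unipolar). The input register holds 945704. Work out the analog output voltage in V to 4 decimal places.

0.7441 V

LSB = 3.3 V / 2^22 = 0.79 µV.
V_out = 0 + 945704 × 7.86781e-07 V = 0.744062 V.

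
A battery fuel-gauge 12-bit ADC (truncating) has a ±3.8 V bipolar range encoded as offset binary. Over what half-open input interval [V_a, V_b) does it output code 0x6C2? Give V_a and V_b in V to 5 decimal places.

LSB = 7.6/2^12 = 1.855 mV.
Code 0x6C2 = 1730 decimal.
V_a = V_low + 1730·LSB = -0.590039 V; V_b = V_low + 1731·LSB = -0.588184 V.

[-0.59004 V, -0.58818 V)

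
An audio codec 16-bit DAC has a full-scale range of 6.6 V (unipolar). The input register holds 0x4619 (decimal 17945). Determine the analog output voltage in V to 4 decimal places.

1.8072 V

LSB = 6.6 V / 2^16 = 100.71 µV.
Code 0x4619 = 17945 decimal.
V_out = 0 + 17945 × 0.000100708 V = 1.80721 V.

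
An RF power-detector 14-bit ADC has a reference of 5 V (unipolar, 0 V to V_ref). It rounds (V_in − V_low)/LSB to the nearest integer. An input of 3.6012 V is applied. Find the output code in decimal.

Full-scale span = 5 V; LSB = 5/2^14 = 305.18 µV.
(V_in − V_low)/LSB = (3.6012 − 0) / 0.000305176 = 11800.412.
round(11800.412) = 11800.

code 11800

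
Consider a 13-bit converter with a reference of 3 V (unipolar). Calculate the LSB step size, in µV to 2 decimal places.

Full-scale span = 3 V.
LSB = 3 / 2^13 = 3 / 8192 = 0.000366211 V = 366.21 µV.

366.21 µV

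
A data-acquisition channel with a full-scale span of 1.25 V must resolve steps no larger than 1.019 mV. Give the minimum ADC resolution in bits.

Number of steps required ≥ 1.25 V / 1.019 mV = 1226.69.
Need 2^N ≥ 1226.69; 2^10 = 1024, 2^11 = 2048.
Minimum N = 11.

11 bits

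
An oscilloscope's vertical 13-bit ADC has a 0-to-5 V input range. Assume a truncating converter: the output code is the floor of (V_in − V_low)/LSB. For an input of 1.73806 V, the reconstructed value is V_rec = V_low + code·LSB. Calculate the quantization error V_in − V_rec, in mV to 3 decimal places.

Step size: 5 V ÷ 2^13 = 0.610 mV.
Scaled input = 2847.6375 LSBs, so code = 2847.
V_rec = 0 + 2847·0.000610352 = 1.7376709 V.
V_in − V_rec = 0.000389102 V = 0.389 mV.

0.389 mV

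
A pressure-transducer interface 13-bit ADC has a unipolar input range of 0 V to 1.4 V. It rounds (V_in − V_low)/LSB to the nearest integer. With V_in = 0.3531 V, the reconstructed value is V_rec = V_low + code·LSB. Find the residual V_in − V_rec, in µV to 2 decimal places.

23.83 µV

LSB = 1.4/2^13 = 170.90 µV.
Scaled input = 2066.1394 LSBs, so code = 2066.
V_rec = 0 + 2066·0.000170898 = 0.35307617 V.
Error = 0.3531 − 0.35307617 = 2.38281e-05 V = 23.83 µV.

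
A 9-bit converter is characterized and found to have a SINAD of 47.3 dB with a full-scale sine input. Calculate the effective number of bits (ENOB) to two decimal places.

ENOB = (SINAD − 1.76) / 6.02 = (47.3 − 1.76)/6.02 = 7.565.

7.56 bits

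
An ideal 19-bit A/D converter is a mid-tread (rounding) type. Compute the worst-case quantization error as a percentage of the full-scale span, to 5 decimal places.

0.00010 %

Rounding → worst-case error = ½ LSB = V_FS/2^20, so 100/1048576 = 9.53674e-05 % of full scale.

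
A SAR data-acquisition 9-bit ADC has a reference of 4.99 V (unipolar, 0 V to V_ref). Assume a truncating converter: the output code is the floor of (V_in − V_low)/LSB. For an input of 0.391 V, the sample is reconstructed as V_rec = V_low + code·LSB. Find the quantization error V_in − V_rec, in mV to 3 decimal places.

One LSB is 4.99 V / 512 = 9.746 mV.
Scaled input = 40.1186 LSBs, so code = 40.
Code 40 maps back to 0 + 40×0.00974609 V = 0.38984375 V.
Error = 0.391 − 0.38984375 = 0.00115625 V = 1.156 mV.

1.156 mV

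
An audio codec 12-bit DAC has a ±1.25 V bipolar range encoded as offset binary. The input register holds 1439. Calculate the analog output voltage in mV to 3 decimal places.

LSB = 2.5 V / 2^12 = 0.610 mV.
V_out = (−1.25) + 1439 × 0.000610352 V = -0.371704 V.
= -371.704 mV.

-371.704 mV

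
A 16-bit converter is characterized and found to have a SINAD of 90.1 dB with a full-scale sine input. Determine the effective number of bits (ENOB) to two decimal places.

14.67 bits

ENOB = (SINAD − 1.76) / 6.02 = (90.1 − 1.76)/6.02 = 14.674.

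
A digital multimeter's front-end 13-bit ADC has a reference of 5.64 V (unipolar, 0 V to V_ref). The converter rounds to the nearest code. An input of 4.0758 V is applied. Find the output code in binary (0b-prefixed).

code 0b1011100100000 (decimal 5920)

With 8192 levels over 5.64 V, one step is 0.688 mV.
(V_in − V_low)/LSB = (4.0758 − 0) / 0.000688477 = 5920.027.
round(5920.027) = 5920.
In binary (0b-prefixed): 0b1011100100000.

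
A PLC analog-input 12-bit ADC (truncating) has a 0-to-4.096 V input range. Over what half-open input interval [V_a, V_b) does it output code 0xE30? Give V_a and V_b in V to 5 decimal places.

LSB = 4.096/2^12 = 1.000 mV.
Code 0xE30 = 3632 decimal.
V_a = V_low + 3632·LSB = 3.632 V; V_b = V_low + 3633·LSB = 3.633 V.

[3.63200 V, 3.63300 V)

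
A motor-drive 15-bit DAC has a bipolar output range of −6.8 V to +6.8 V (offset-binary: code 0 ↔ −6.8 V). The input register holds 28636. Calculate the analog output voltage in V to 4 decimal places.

5.0851 V

LSB = 13.6 V / 2^15 = 415.04 µV.
V_out = (−6.8) + 28636 × 0.000415039 V = 5.08506 V.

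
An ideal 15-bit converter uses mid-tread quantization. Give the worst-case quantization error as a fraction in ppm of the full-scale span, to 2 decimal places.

Rounding → worst-case error = ½ LSB = V_FS/2^16, so 1e+06/65536 = 15.2588 ppm of full scale.

15.26 ppm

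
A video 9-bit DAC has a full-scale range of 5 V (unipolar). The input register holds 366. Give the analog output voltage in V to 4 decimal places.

LSB = 5 V / 2^9 = 9.766 mV.
V_out = 0 + 366 × 0.00976562 V = 3.57422 V.

3.5742 V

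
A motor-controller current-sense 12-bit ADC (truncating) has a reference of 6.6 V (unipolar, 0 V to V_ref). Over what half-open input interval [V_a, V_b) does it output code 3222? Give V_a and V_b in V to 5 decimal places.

LSB = 6.6/2^12 = 1.611 mV.
V_a = V_low + 3222·LSB = 5.1917 V; V_b = V_low + 3223·LSB = 5.19331 V.

[5.19170 V, 5.19331 V)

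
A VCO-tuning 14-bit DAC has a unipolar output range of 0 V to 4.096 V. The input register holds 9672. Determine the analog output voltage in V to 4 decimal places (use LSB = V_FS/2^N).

LSB = 4.096 V / 2^14 = 250.00 µV.
V_out = 0 + 9672 × 0.00025 V = 2.418 V.

2.4180 V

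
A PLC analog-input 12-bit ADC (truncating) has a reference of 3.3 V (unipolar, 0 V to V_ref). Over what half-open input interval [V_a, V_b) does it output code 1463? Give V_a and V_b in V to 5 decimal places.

[1.17869 V, 1.17949 V)

LSB = 3.3/2^12 = 0.806 mV.
V_a = V_low + 1463·LSB = 1.17869 V; V_b = V_low + 1464·LSB = 1.17949 V.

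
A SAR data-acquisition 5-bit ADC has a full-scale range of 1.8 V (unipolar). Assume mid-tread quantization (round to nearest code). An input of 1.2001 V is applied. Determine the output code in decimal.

LSB = 1.8 V / 32 = 56.250 mV.
Input sits at 21.335 steps above V_low.
So the output code is 21.

code 21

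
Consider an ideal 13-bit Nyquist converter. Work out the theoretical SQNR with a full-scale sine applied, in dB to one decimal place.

SNR ≈ 6.02·N + 1.76 dB = 6.02·13 + 1.76 = 80.02 dB.

80.0 dB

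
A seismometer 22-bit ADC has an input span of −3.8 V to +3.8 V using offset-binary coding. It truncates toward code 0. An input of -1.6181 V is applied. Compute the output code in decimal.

code 1204151

With 4194304 levels over 7.6 V, one step is 1.81 µV.
(-1.6181 − (−3.8)) / 1.81198e-06 = 1204151.565 LSBs.
Floor → code 1204151.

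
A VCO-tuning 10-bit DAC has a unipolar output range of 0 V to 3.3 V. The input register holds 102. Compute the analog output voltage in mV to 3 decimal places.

LSB = 3.3 V / 2^10 = 3.223 mV.
V_out = 0 + 102 × 0.00322266 V = 0.328711 V.
= 328.711 mV.

328.711 mV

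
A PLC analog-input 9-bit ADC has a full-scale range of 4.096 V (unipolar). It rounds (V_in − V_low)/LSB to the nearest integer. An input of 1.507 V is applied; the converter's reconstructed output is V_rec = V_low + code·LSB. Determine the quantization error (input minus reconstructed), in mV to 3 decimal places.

LSB = 4.096/2^9 = 8.000 mV.
(1.507 − 0)/0.008 = 188.3750; round gives code 188.
Reconstructed: 1.504 V.
V_in − V_rec = 0.003 V = 3.000 mV.

3.000 mV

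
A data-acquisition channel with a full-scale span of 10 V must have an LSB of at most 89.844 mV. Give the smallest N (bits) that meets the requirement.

7 bits

Number of steps required ≥ 10 V / 89.844 mV = 111.30.
Need 2^N ≥ 111.30; 2^6 = 64, 2^7 = 128.
Minimum N = 7.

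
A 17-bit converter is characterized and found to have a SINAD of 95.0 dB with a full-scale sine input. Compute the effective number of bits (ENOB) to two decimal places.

ENOB = (SINAD − 1.76) / 6.02 = (95.0 − 1.76)/6.02 = 15.488.

15.49 bits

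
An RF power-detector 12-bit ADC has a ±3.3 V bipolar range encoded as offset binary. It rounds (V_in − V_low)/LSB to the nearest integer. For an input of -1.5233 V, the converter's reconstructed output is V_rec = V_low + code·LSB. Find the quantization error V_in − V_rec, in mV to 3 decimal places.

-0.595 mV

LSB = 6.6/2^12 = 1.611 mV.
Scaled input = 1102.6308 LSBs, so code = 1103.
V_rec = (−3.3) + 1103·0.00161133 = -1.5227051 V.
Error = -1.5233 − (−1.5227051) = -0.000594922 V = -0.595 mV.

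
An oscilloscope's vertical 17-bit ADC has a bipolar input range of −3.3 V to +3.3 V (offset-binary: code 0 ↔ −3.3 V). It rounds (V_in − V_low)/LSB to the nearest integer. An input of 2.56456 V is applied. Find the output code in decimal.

code 116467

Full-scale span = 6.6 V; LSB = 6.6/2^17 = 50.35 µV.
(V_in − V_low)/LSB = (2.56456 − (−3.3)) / 5.0354e-05 = 116466.607.
Round → code 116467.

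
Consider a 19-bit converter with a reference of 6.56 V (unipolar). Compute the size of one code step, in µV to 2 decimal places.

12.51 µV

Full-scale span = 6.56 V.
LSB = 6.56 / 2^19 = 6.56 / 524288 = 1.25122e-05 V = 12.51 µV.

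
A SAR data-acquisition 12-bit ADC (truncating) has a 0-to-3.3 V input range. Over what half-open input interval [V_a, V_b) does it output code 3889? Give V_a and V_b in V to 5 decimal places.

LSB = 3.3/2^12 = 0.806 mV.
V_a = V_low + 3889·LSB = 3.13323 V; V_b = V_low + 3890·LSB = 3.13403 V.

[3.13323 V, 3.13403 V)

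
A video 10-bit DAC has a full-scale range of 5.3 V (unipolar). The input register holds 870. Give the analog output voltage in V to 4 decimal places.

4.5029 V

LSB = 5.3 V / 2^10 = 5.176 mV.
V_out = 0 + 870 × 0.00517578 V = 4.50293 V.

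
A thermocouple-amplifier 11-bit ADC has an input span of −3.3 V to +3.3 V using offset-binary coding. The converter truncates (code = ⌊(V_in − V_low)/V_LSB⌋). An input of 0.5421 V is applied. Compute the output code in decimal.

code 1192

LSB = 6.6 V / 2048 = 3.223 mV.
Input sits at 1192.215 steps above V_low.
So the output code is 1192.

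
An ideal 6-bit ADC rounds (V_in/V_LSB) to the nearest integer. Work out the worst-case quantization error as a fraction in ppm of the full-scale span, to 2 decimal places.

Rounding → worst-case error = ½ LSB = V_FS/2^7, so 1e+06/128 = 7812.5 ppm of full scale.

7812.50 ppm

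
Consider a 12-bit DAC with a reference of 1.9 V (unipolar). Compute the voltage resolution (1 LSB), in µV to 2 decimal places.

463.87 µV

Full-scale span = 1.9 V.
LSB = 1.9 / 2^12 = 1.9 / 4096 = 0.000463867 V = 463.87 µV.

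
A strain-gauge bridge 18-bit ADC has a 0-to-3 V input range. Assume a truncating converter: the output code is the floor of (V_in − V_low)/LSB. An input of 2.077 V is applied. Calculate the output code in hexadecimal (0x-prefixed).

LSB = 3 V / 262144 = 11.44 µV.
Input sits at 181491.029 steps above V_low.
Floor → code 181491.
In hexadecimal (0x-prefixed): 0x2C4F3.

code 0x2C4F3 (decimal 181491)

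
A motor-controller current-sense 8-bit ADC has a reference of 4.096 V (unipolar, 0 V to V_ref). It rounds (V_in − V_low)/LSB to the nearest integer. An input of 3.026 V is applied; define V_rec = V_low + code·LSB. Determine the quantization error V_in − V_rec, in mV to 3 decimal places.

2.000 mV

LSB = 4.096/2^8 = 16.000 mV.
Scaled input = 189.1250 LSBs, so code = 189.
Reconstructed: 3.024 V.
Difference: 0.002 V → 2.000 mV.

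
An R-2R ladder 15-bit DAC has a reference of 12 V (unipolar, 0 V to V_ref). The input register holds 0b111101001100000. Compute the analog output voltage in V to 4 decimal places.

11.4727 V

LSB = 12 V / 2^15 = 366.21 µV.
Code 0b111101001100000 = 31328 decimal.
V_out = 0 + 31328 × 0.000366211 V = 11.4727 V.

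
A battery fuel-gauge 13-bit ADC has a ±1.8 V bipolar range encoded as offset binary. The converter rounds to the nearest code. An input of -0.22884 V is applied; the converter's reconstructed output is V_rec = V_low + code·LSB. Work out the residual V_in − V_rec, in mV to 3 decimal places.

Step size: 3.6 V ÷ 2^13 = 439.45 µV.
(V_in − V_low)/LSB = (-0.22884 − (−1.8))/0.000439453 = 3575.2619 → code 3575 (round).
V_rec = (−1.8) + 3575·0.000439453 = -0.22895508 V.
Error = -0.22884 − (−0.22895508) = 0.000115078 V = 0.115 mV.

0.115 mV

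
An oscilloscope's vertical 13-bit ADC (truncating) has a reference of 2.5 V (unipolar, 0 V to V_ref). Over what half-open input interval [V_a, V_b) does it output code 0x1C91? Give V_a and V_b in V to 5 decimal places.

[2.23175 V, 2.23206 V)

LSB = 2.5/2^13 = 305.18 µV.
Code 0x1C91 = 7313 decimal.
V_a = V_low + 7313·LSB = 2.23175 V; V_b = V_low + 7314·LSB = 2.23206 V.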